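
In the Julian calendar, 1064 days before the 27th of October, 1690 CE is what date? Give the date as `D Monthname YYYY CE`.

Counting 1064 days back from JDN 2338630 reaches JDN 2337566, which is 28 November 1687 CE.

28 November 1687 CE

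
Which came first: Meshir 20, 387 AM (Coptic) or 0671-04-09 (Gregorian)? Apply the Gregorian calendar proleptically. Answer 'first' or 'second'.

The two dates have Julian Day Numbers 1966185 and 1966236 respectively.
Since 1966185 < 1966236, the first date comes first.

first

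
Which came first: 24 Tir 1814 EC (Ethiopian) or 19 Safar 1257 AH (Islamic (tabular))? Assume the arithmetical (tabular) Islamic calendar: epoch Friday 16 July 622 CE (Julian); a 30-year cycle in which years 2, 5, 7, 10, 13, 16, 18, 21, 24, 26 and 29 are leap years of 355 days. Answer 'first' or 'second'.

First date → JDN 2386562; second date → JDN 2393573.
JDN 2386562 < JDN 2393573, so the first date is earlier.

first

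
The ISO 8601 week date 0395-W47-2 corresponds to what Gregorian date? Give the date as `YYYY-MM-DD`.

ISO week 1 of 395 is the week containing the first Thursday of 395.
Week 47, day 2 (Tuesday) lands on 0395-11-21.

0395-11-21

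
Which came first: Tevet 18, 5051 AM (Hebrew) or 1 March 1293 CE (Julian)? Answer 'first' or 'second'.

First date → JDN 2192586; second date → JDN 2193386.
JDN 2192586 < JDN 2193386, so the first date is earlier.

first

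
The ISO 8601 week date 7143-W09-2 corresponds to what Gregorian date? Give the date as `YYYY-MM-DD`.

7143-03-02

ISO week 1 of 7143 is the week containing the first Thursday of 7143.
Week 9, day 2 (Tuesday) lands on 7143-03-02.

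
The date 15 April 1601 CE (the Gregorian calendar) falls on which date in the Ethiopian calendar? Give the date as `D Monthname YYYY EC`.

Both dates share Julian Day Number 2305918; in the Ethiopian calendar that is 10 Miyazya 1593 EC.

10 Miyazya 1593 EC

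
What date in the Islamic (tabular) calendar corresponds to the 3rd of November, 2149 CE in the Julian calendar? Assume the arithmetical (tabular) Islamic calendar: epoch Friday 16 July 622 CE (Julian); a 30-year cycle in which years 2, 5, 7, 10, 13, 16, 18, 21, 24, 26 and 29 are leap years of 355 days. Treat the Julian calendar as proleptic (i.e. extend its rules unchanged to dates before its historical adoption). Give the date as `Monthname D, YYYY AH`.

The source date corresponds to 17 November 2149 in the Gregorian calendar (JDN 2506287).
That day falls on 16 Rabi' al-Awwal 1575 AH in the tabular Islamic calendar.

Rabi' al-Awwal 16, 1575 AH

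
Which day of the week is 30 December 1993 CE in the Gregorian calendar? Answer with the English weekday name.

2449352 ≡ 3 (mod 7); counting from Monday = 0 gives Thursday.

Thursday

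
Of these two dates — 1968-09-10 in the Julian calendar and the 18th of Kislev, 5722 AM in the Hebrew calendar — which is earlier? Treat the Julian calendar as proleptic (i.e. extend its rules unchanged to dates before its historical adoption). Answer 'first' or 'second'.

second

The two dates have Julian Day Numbers 2440123 and 2437630 respectively.
Since 2437630 < 2440123, the second date comes first.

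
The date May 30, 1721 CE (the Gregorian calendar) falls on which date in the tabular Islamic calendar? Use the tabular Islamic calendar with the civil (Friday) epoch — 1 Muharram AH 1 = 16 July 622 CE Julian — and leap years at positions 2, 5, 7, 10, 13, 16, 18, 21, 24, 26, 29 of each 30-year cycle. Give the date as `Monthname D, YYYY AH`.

Sha'ban 3, 1133 AH

Both dates share Julian Day Number 2349792; in the tabular Islamic calendar that is 3 Sha'ban 1133 AH.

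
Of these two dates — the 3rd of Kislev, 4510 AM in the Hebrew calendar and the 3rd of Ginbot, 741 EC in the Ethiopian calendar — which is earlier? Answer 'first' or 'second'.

second

Converting both to JDN: 1994952 vs 1994748; the smaller is the second.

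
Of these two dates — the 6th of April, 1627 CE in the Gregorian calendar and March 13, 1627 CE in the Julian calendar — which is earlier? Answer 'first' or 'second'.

second

First date → JDN 2315405; second date → JDN 2315391.
JDN 2315391 < JDN 2315405, so the second date is earlier.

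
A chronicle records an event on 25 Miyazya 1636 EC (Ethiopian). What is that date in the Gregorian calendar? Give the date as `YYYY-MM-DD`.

1644-04-30

Both dates share Julian Day Number 2321639; in the Gregorian calendar that is 30 April 1644 CE.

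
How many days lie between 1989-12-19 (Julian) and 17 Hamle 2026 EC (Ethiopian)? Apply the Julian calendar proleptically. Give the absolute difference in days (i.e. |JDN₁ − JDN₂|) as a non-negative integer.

16275

First date → JDN 2447893; second date → JDN 2464168.
The interval is |2447893 − 2464168| = 16275 days.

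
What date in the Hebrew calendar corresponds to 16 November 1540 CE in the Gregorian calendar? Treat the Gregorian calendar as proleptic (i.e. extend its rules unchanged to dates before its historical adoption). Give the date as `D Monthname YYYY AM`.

Both dates share Julian Day Number 2283853; in the Hebrew calendar that is 6 Kislev 5301 AM.

6 Kislev 5301 AM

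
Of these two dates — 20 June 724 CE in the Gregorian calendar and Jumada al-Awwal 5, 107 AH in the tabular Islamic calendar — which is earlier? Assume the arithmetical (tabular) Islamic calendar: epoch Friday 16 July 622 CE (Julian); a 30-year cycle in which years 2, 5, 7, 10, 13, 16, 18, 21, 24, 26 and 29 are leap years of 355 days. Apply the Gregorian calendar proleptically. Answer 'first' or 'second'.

The two dates have Julian Day Numbers 1985666 and 1986125 respectively.
Since 1985666 < 1986125, the first date comes first.

first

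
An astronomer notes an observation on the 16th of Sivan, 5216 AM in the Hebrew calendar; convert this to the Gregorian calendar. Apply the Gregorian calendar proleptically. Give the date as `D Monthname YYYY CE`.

29 May 1456 CE

Julian Day Number of the source date = 2253002.
Converting JDN 2253002 to the Gregorian calendar gives 29 May 1456 CE.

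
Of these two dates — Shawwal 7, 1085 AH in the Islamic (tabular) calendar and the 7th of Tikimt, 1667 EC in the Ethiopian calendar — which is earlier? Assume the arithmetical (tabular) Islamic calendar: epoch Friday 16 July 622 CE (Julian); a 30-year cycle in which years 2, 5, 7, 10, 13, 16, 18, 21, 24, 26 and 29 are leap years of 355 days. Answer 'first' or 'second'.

First date → JDN 2332845; second date → JDN 2332763.
JDN 2332763 < JDN 2332845, so the second date is earlier.

second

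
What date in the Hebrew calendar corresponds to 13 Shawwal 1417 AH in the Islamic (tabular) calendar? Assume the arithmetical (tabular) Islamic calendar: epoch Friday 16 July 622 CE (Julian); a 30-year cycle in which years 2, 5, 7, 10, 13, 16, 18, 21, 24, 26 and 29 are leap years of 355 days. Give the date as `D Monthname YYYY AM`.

14 Adar I 5757 AM

Both dates share Julian Day Number 2450501; in the Hebrew calendar that is 14 Adar I 5757 AM.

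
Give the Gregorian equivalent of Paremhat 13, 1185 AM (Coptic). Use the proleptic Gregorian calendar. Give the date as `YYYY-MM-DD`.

Both dates share Julian Day Number 2257678; in the Gregorian calendar that is 18 March 1469 CE.

1469-03-18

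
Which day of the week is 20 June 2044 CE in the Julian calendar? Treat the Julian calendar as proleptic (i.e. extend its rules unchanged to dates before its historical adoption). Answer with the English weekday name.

Equivalently 3 July 2044 Gregorian, JDN 2467800.
2467800 ≡ 6 (mod 7); counting from Monday = 0 gives Sunday.

Sunday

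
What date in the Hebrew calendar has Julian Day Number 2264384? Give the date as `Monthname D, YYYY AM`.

The proleptic Gregorian equivalent of JDN 2264384 is 28 July 1487.
In the Hebrew calendar that day is Tammuz 28, 5247 AM.

Tammuz 28, 5247 AM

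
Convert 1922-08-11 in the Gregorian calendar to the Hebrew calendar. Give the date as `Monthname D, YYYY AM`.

Both dates share Julian Day Number 2423278; in the Hebrew calendar that is 17 Av 5682 AM.

Av 17, 5682 AM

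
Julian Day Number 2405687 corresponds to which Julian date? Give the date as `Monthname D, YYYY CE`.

May 31, 1874 CE

JDN 2405687 is 12 June 1874 in the Gregorian calendar.
In the Julian calendar that day is May 31, 1874 CE.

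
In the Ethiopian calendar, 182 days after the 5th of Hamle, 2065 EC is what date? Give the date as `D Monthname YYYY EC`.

Counting 182 days forward from JDN 2478401 reaches JDN 2478583, which is 2 Tir 2066 EC.

2 Tir 2066 EC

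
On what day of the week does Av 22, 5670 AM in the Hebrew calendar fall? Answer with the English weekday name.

Saturday

Equivalently 27 August 1910 Gregorian, JDN 2418911.
JDN 2418911 mod 7 = 5, and JDN 0 was a Monday, so this is a Saturday.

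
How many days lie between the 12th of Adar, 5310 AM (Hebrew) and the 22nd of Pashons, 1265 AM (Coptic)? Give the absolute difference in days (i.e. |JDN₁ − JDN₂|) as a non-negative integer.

287

JDN of the first date = 2287254.
JDN of the second date = 2286967.
|2286967 − 2287254| = 287.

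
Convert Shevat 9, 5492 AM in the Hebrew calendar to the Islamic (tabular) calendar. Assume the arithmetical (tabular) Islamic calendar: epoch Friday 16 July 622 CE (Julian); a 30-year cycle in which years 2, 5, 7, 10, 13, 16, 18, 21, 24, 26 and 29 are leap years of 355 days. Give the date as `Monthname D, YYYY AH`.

Sha'ban 8, 1144 AH

Julian Day Number of the source date = 2353695.
Converting JDN 2353695 to the tabular Islamic calendar gives 8 Sha'ban 1144 AH.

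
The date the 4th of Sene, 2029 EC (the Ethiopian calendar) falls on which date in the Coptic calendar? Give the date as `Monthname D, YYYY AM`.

The source date corresponds to 11 June 2037 in the Gregorian calendar (JDN 2465221).
That day falls on 4 Paoni 1753 AM in the Coptic calendar.

Paoni 4, 1753 AM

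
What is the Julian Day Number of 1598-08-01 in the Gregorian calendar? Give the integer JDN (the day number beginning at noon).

2304930

JDN 2400001 is 17 November 1858 CE (Gregorian), MJD 0; the target day is −95071 days from there, so JDN = 2304930.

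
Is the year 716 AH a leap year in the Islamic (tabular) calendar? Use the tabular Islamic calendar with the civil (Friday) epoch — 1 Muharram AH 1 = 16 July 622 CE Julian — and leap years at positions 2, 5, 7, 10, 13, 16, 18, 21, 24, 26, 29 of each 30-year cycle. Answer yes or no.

yes

Year 716 AH is year 26 of its 30-year cycle; leap positions are 2, 5, 7, 10, 13, 16, 18, 21, 24, 26, 29, so it is a leap year (355 days).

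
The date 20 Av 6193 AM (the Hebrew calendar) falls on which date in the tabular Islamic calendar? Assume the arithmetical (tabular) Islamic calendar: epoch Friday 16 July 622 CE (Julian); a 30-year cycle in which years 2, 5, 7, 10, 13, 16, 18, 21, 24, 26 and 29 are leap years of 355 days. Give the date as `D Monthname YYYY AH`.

Julian Day Number of the source date = 2609913.
Converting JDN 2609913 to the tabular Islamic calendar gives 19 Sha'ban 1867 AH.

19 Sha'ban 1867 AH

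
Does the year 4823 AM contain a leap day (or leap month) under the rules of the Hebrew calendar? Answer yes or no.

no

Hebrew year 4823 is year 16 of its 19-year Metonic cycle; leap years are at positions 3, 6, 8, 11, 14, 17, 19, so it is a common year (12 months).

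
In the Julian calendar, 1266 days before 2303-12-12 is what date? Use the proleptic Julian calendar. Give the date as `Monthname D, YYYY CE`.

The starting date is JDN 2562574; 2562574 − 1266 = 2561308.
JDN 2561308 corresponds to June 24, 2300 CE.

June 24, 2300 CE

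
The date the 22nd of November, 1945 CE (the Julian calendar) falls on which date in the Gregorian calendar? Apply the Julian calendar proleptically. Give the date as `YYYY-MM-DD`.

The Julian–Gregorian offset here is 13 days (Julian trailing).
22 November 1945 Julian + 13 days → 5 December 1945 Gregorian.

1945-12-05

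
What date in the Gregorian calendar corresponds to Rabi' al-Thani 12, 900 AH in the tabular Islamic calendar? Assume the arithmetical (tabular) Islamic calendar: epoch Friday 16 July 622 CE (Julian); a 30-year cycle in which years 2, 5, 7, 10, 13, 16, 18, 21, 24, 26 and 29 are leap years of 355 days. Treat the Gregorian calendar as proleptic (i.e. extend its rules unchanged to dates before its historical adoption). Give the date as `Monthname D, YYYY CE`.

January 19, 1495 CE

Julian Day Number of the source date = 2267116.
Converting JDN 2267116 to the Gregorian calendar gives 19 January 1495 CE.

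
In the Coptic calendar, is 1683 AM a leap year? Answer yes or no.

1683 mod 4 = 3; in the Coptic calendar a year is leap when year mod 4 = 3, so it is a leap year.

yes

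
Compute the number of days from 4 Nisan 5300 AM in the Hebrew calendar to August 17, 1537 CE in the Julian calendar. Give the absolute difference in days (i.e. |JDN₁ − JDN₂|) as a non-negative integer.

938

JDN of the first date = 2283614.
JDN of the second date = 2282676.
|2282676 − 2283614| = 938.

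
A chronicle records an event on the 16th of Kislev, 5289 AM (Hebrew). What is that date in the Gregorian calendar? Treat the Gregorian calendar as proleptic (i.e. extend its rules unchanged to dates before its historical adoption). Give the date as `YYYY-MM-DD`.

Julian Day Number of the source date = 2279492.
Converting JDN 2279492 to the Gregorian calendar gives 8 December 1528 CE.

1528-12-08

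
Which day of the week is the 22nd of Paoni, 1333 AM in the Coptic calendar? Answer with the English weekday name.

Monday

Equivalently 26 June 1617 Gregorian, JDN 2311834.
2311834 ≡ 0 (mod 7); counting from Monday = 0 gives Monday.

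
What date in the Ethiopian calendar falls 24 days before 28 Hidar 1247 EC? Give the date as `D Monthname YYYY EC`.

4 Hidar 1247 EC

JDN of 28 Hidar 1247 EC = 2179409.
2179409 − 24 = 2179385.
JDN 2179385 in the Ethiopian calendar is 4 Hidar 1247 EC.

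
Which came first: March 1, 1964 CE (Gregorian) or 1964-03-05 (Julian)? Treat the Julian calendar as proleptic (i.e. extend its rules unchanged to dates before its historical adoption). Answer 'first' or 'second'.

first

First date → JDN 2438456; second date → JDN 2438473.
JDN 2438456 < JDN 2438473, so the first date is earlier.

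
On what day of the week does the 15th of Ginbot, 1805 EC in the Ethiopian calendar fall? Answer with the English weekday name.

Saturday

In the Gregorian calendar this is 22 May 1813 (JDN 2383386).
Since JDN mod 7 = 5 (0 = Monday), the day is Saturday.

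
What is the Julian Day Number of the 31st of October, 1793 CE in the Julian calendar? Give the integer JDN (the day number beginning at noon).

2376255

Equivalently 11 November 1793 (Gregorian).
JDN 2451545 is 1 January 2000 CE (Gregorian); the target day is −75290 days from there, so JDN = 2376255.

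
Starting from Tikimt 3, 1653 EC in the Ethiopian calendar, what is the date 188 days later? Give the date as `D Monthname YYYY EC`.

JDN of Tikimt 3, 1653 EC = 2327646.
2327646 + 188 = 2327834.
JDN 2327834 in the Ethiopian calendar is 11 Miyazya 1653 EC.

11 Miyazya 1653 EC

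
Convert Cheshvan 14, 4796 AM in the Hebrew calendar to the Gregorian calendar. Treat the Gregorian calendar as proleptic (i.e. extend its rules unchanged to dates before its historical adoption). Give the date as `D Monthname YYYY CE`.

25 October 1035 CE

Julian Day Number of the source date = 2099383.
Converting JDN 2099383 to the Gregorian calendar gives 25 October 1035 CE.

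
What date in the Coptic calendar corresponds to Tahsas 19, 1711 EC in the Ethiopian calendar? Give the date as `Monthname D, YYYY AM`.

Julian Day Number of the source date = 2348906.
Converting JDN 2348906 to the Coptic calendar gives 19 Koiak 1435 AM.

Koiak 19, 1435 AM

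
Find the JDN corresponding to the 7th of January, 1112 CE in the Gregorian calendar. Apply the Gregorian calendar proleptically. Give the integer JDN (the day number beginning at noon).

JDN 2299161 is 15 October 1582 CE (Gregorian); the target day is −171946 days from there, so JDN = 2127215.

2127215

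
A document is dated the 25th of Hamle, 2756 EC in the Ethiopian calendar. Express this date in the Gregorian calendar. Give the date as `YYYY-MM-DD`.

Both dates share Julian Day Number 2730809; in the Gregorian calendar that is 7 August 2764 CE.

2764-08-07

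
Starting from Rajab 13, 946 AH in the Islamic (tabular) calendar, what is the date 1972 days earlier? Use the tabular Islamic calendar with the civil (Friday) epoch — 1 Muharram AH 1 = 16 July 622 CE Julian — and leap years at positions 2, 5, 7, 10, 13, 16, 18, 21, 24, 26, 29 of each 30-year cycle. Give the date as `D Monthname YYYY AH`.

19 Dhu al-Hijjah 940 AH

JDN of Rajab 13, 946 AH = 2283505.
2283505 − 1972 = 2281533.
JDN 2281533 in the tabular Islamic calendar is 19 Dhu al-Hijjah 940 AH.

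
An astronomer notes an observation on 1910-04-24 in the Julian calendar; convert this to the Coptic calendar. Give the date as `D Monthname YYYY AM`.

The source date corresponds to 7 May 1910 in the Gregorian calendar (JDN 2418799).
That day falls on 29 Parmouti 1626 AM in the Coptic calendar.

29 Parmouti 1626 AM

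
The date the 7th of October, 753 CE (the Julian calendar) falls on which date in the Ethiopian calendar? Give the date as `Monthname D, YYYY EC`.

Tikimt 10, 746 EC

Both dates share Julian Day Number 1996371; in the Ethiopian calendar that is 10 Tikimt 746 EC.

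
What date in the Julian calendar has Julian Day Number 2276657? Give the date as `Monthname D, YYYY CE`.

JDN 2276657 is 5 March 1521 in the proleptic Gregorian calendar.
In the Julian calendar that day is February 23, 1521 CE.

February 23, 1521 CE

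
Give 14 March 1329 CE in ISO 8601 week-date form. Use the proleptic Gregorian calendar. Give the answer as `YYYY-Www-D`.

1329-W11-1

The weekday is Monday (ISO weekday 1).
That Monday belongs to ISO week 11 of ISO year 1329.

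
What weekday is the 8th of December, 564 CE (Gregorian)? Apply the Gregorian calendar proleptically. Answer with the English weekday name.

Since JDN mod 7 = 5 (0 = Monday), the day is Saturday.

Saturday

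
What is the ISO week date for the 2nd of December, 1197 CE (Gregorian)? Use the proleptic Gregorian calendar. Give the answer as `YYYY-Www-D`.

1197-W49-2

The weekday is Tuesday (ISO weekday 2).
That Tuesday belongs to ISO week 49 of ISO year 1197.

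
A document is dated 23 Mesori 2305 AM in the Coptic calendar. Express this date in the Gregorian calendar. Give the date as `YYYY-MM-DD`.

2589-09-02

Both dates share Julian Day Number 2666918; in the Gregorian calendar that is 2 September 2589 CE.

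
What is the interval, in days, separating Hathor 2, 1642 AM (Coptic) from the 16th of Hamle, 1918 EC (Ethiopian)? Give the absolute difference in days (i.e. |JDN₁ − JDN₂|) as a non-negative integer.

254

JDN of the first date = 2424466.
JDN of the second date = 2424720.
|2424720 − 2424466| = 254.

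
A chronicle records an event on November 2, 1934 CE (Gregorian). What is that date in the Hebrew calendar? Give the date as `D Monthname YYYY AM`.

24 Cheshvan 5695 AM

Julian Day Number of the source date = 2427744.
Converting JDN 2427744 to the Hebrew calendar gives 24 Cheshvan 5695 AM.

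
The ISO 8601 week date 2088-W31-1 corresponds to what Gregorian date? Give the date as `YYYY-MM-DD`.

2088-07-26

ISO week 1 of 2088 is the week containing the first Thursday of 2088.
Week 31, day 1 (Monday) lands on 2088-07-26.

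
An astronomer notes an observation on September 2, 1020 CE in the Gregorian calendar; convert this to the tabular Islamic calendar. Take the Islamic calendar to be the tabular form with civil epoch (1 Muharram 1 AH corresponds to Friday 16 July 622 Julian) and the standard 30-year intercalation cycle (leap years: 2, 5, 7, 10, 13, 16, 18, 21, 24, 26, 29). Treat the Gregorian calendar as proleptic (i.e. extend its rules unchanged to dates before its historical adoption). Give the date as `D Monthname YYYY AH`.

Julian Day Number of the source date = 2093852.
Converting JDN 2093852 to the tabular Islamic calendar gives 5 Jumada al-Awwal 411 AH.

5 Jumada al-Awwal 411 AH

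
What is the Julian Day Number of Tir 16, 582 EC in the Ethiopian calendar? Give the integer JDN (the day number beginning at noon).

1936566

Equivalently 13 January 590 (proleptic Gregorian).
JDN 2400001 is 17 November 1858 CE (Gregorian), MJD 0; the target day is −463435 days from there, so JDN = 1936566.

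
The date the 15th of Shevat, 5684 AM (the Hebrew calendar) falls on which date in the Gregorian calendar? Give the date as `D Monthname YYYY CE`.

Julian Day Number of the source date = 2423806.
Converting JDN 2423806 to the Gregorian calendar gives 21 January 1924 CE.

21 January 1924 CE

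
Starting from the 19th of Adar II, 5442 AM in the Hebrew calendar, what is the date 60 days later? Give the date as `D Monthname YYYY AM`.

20 Iyar 5442 AM

JDN of the 19th of Adar II, 5442 AM = 2335486.
2335486 + 60 = 2335546.
JDN 2335546 in the Hebrew calendar is 20 Iyar 5442 AM.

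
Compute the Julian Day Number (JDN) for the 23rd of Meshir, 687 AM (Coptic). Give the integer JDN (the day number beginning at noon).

Equivalently 22 February 971 (proleptic Gregorian).
JDN 2299161 is 15 October 1582 CE (Gregorian); the target day is −223398 days from there, so JDN = 2075763.

2075763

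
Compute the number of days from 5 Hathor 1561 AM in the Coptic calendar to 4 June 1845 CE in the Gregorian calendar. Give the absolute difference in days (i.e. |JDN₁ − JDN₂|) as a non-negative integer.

203

JDN of the first date = 2394884.
JDN of the second date = 2395087.
|2395087 − 2394884| = 203.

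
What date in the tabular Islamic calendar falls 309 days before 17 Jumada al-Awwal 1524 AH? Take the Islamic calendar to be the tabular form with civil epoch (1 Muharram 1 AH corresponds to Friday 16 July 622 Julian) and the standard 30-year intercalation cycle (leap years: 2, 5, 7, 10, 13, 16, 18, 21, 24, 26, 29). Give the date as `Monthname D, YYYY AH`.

Rajab 3, 1523 AH

JDN of 17 Jumada al-Awwal 1524 AH = 2488274.
2488274 − 309 = 2487965.
JDN 2487965 in the tabular Islamic calendar is Rajab 3, 1523 AH.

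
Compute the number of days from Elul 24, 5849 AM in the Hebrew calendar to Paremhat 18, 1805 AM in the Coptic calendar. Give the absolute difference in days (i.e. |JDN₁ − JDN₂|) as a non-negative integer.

First date → JDN 2484294; second date → JDN 2484138.
The interval is |2484294 − 2484138| = 156 days.

156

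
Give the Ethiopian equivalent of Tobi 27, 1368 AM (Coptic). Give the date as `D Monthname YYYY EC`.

27 Tir 1644 EC

Both dates share Julian Day Number 2324473; in the Ethiopian calendar that is 27 Tir 1644 EC.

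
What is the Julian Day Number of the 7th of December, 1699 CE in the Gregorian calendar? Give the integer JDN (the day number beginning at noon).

JDN 2299161 is 15 October 1582 CE (Gregorian); the target day is +42787 days from there, so JDN = 2341948.

2341948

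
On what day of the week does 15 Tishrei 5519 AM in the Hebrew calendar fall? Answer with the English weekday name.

In the Gregorian calendar this is 17 October 1758 (JDN 2363446).
Since JDN mod 7 = 1 (0 = Monday), the day is Tuesday.

Tuesday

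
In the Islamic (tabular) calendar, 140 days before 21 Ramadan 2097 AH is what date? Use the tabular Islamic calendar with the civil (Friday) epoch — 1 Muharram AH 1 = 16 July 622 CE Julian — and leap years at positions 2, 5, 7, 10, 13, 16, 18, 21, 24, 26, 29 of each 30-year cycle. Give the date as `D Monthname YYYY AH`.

28 Rabi' al-Thani 2097 AH

Counting 140 days back from JDN 2691449 reaches JDN 2691309, which is 28 Rabi' al-Thani 2097 AH.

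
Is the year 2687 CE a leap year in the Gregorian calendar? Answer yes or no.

no

2687 is not divisible by 4, so it is a common year.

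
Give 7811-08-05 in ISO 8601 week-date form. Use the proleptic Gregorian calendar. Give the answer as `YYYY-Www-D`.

The weekday is Monday (ISO weekday 1).
That Monday belongs to ISO week 32 of ISO year 7811.

7811-W32-1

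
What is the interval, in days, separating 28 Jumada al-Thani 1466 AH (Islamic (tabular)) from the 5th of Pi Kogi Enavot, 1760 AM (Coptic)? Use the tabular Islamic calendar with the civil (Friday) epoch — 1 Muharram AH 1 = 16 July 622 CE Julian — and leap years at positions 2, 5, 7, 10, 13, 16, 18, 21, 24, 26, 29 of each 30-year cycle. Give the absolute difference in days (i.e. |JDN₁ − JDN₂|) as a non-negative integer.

107

JDN of the first date = 2467762.
JDN of the second date = 2467869.
|2467869 − 2467762| = 107.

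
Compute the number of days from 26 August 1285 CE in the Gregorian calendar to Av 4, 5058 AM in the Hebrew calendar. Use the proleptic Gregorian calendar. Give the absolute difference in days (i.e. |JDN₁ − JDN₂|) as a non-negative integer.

4712

First date → JDN 2190635; second date → JDN 2195347.
The interval is |2190635 − 2195347| = 4712 days.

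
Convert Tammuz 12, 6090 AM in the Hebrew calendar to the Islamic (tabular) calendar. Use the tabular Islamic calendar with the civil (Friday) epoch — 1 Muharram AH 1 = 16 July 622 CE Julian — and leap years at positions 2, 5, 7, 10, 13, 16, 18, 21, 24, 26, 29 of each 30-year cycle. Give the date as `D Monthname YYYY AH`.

13 Jumada al-Awwal 1761 AH

Both dates share Julian Day Number 2572255; in the tabular Islamic calendar that is 13 Jumada al-Awwal 1761 AH.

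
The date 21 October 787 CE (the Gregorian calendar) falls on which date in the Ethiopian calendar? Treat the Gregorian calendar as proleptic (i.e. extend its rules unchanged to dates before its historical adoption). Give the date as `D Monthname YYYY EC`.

19 Tikimt 780 EC

Both dates share Julian Day Number 2008799; in the Ethiopian calendar that is 19 Tikimt 780 EC.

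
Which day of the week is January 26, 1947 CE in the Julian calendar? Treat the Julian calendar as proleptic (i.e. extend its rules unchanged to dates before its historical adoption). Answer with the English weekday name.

Saturday

This is JDN 2432225 (8 February 1947 Gregorian).
JDN 2432225 mod 7 = 5, and JDN 0 was a Monday, so this is a Saturday.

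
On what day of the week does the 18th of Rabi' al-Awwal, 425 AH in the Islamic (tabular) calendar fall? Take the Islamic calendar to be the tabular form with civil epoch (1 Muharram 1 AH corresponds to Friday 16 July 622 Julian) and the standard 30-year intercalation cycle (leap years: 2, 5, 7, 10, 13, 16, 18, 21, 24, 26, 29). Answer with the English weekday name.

This is JDN 2098767 (16 February 1034 Gregorian).
2098767 ≡ 6 (mod 7); counting from Monday = 0 gives Sunday.

Sunday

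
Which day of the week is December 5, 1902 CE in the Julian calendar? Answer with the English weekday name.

Thursday

This is JDN 2416102 (18 December 1902 Gregorian).
JDN 2416102 mod 7 = 3, and JDN 0 was a Monday, so this is a Thursday.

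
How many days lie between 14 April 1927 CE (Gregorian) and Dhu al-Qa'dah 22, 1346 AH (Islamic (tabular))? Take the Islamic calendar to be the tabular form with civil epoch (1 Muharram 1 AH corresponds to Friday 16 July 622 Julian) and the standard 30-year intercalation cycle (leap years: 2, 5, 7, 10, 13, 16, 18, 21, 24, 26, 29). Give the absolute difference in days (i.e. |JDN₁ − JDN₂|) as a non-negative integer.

394

First date → JDN 2424985; second date → JDN 2425379.
The interval is |2424985 − 2425379| = 394 days.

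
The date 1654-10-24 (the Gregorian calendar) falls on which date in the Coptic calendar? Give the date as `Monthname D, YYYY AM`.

Julian Day Number of the source date = 2325468.
Converting JDN 2325468 to the Coptic calendar gives 17 Paopi 1371 AM.

Paopi 17, 1371 AM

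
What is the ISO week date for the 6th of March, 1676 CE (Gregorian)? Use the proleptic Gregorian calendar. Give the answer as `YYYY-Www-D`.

1676-W10-5

The weekday is Friday (ISO weekday 5).
That Friday belongs to ISO week 10 of ISO year 1676.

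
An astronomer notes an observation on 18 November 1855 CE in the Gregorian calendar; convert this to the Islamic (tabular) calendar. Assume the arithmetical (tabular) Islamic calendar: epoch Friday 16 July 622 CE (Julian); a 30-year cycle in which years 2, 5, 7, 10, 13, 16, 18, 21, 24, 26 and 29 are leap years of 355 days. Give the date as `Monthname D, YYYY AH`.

Both dates share Julian Day Number 2398906; in the tabular Islamic calendar that is 8 Rabi' al-Awwal 1272 AH.

Rabi' al-Awwal 8, 1272 AH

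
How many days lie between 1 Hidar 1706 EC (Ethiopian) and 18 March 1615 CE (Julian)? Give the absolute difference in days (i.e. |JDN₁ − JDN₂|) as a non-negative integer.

JDN of the first date = 2347032.
JDN of the second date = 2311013.
|2311013 − 2347032| = 36019.

36019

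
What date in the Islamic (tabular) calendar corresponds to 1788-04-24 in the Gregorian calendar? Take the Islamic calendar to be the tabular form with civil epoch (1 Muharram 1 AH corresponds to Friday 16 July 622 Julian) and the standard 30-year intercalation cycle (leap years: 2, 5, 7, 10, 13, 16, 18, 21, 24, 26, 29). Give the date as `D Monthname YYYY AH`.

Julian Day Number of the source date = 2374228.
Converting JDN 2374228 to the tabular Islamic calendar gives 18 Rajab 1202 AH.

18 Rajab 1202 AH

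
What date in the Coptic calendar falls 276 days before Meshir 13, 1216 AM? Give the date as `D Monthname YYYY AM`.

13 Pashons 1215 AM

JDN of Meshir 13, 1216 AM = 2268971.
2268971 − 276 = 2268695.
JDN 2268695 in the Coptic calendar is 13 Pashons 1215 AM.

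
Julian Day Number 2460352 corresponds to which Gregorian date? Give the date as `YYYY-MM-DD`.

2024-02-11

Counting from JDN 2299161 = 15 Oct 1582 gives an offset of 161191 days.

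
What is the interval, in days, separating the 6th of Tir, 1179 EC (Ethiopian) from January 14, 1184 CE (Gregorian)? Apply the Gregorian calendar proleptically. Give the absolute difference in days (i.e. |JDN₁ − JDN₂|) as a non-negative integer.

JDN of the first date = 2154610.
JDN of the second date = 2153520.
|2153520 − 2154610| = 1090.

1090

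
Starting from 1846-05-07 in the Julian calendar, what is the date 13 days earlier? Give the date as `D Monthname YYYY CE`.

Counting 13 days back from JDN 2395436 reaches JDN 2395423, which is 24 April 1846 CE.

24 April 1846 CE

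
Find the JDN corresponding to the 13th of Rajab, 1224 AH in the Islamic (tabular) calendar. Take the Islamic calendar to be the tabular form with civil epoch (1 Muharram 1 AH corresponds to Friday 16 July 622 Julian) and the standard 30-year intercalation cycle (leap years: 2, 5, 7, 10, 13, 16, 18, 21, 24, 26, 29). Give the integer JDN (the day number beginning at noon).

Equivalently 24 August 1809 (Gregorian).
JDN 2451545 is 1 January 2000 CE (Gregorian); the target day is −69526 days from there, so JDN = 2382019.

2382019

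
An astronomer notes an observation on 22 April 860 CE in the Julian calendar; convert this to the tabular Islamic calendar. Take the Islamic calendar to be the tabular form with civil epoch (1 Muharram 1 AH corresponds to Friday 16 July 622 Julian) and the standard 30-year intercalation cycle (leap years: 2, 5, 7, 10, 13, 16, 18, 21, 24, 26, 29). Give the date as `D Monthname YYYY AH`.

Julian Day Number of the source date = 2035285.
Converting JDN 2035285 to the tabular Islamic calendar gives 26 Muharram 246 AH.

26 Muharram 246 AH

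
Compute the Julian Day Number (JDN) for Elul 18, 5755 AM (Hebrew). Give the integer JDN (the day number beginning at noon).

Equivalently 13 September 1995 (Gregorian).
JDN 2400001 is 17 November 1858 CE (Gregorian), MJD 0; the target day is +49973 days from there, so JDN = 2449974.

2449974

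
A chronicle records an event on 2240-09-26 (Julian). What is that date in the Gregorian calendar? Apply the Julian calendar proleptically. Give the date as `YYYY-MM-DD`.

For dates in this range the Gregorian date is 15 days ahead of the Julian.
26 September 2240 Julian + 15 days → 11 October 2240 Gregorian.

2240-10-11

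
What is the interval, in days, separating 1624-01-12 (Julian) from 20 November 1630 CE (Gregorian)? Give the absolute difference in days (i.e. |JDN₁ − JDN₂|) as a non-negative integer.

JDN of the first date = 2314235.
JDN of the second date = 2316729.
|2316729 − 2314235| = 2494.

2494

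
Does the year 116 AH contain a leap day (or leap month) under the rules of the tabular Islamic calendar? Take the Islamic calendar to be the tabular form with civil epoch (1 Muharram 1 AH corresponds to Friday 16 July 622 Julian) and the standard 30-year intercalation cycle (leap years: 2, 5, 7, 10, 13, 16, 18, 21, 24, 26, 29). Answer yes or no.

Year 116 AH is year 26 of its 30-year cycle; leap positions are 2, 5, 7, 10, 13, 16, 18, 21, 24, 26, 29, so it is a leap year (355 days).

yes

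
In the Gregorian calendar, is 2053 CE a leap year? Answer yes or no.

2053 is not divisible by 4, so it is a common year.

no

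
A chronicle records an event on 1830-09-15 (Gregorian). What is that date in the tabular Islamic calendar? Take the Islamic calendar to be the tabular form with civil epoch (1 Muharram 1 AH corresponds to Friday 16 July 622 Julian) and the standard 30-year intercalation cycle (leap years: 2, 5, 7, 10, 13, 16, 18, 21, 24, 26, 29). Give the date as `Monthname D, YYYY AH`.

Both dates share Julian Day Number 2389711; in the tabular Islamic calendar that is 27 Rabi' al-Awwal 1246 AH.

Rabi' al-Awwal 27, 1246 AH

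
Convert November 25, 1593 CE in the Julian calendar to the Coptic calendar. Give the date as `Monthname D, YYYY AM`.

Julian Day Number of the source date = 2303230.
Converting JDN 2303230 to the Coptic calendar gives 29 Hathor 1310 AM.

Hathor 29, 1310 AM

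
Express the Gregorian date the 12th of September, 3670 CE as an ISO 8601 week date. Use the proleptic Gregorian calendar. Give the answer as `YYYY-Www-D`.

3670-W37-5

The weekday is Friday (ISO weekday 5).
That Friday belongs to ISO week 37 of ISO year 3670.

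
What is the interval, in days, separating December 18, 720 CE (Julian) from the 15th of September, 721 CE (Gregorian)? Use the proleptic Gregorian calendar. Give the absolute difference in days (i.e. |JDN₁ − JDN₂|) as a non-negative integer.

267

JDN of the first date = 1984390.
JDN of the second date = 1984657.
|1984657 − 1984390| = 267.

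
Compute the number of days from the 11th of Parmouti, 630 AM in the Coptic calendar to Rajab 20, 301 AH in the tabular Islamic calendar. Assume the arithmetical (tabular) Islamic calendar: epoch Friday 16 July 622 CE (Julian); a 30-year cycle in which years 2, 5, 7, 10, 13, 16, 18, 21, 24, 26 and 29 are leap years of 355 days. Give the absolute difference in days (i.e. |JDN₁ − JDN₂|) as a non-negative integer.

JDN of the first date = 2054992.
JDN of the second date = 2054946.
|2054946 − 2054992| = 46.

46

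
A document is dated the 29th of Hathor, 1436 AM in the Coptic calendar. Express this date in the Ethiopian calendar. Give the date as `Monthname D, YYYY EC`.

Hidar 29, 1712 EC

Julian Day Number of the source date = 2349252.
Converting JDN 2349252 to the Ethiopian calendar gives 29 Hidar 1712 EC.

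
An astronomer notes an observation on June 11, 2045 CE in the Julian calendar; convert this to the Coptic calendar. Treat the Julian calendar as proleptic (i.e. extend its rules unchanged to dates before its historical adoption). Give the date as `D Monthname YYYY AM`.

Both dates share Julian Day Number 2468156; in the Coptic calendar that is 17 Paoni 1761 AM.

17 Paoni 1761 AM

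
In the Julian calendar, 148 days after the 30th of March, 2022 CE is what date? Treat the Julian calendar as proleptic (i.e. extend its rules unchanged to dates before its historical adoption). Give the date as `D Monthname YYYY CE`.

JDN of the 30th of March, 2022 CE = 2459682.
2459682 + 148 = 2459830.
JDN 2459830 in the Julian calendar is 25 August 2022 CE.

25 August 2022 CE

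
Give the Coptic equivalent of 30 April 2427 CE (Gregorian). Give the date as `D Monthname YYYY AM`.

19 Parmouti 2143 AM

Both dates share Julian Day Number 2607623; in the Coptic calendar that is 19 Parmouti 2143 AM.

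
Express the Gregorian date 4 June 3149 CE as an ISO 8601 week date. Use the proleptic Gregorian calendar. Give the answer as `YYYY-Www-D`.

The weekday is Saturday (ISO weekday 6).
That Saturday belongs to ISO week 22 of ISO year 3149.

3149-W22-6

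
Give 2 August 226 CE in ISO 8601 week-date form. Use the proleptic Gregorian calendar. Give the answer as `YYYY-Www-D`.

The weekday is Wednesday (ISO weekday 3).
That Wednesday belongs to ISO week 31 of ISO year 226.

0226-W31-3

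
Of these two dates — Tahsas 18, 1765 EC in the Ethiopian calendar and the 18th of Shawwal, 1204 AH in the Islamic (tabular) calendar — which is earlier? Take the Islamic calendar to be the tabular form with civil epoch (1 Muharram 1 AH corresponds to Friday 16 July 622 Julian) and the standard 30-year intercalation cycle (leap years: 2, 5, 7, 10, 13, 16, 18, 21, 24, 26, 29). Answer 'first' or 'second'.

first

Converting both to JDN: 2368629 vs 2375026; the smaller is the first.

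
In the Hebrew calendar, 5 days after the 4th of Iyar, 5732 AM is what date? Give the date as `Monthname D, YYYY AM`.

The starting date is JDN 2441426; 2441426 + 5 = 2441431.
JDN 2441431 corresponds to Iyar 9, 5732 AM.

Iyar 9, 5732 AM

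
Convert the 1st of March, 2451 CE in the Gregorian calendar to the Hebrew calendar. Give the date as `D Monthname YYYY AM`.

Julian Day Number of the source date = 2616329.
Converting JDN 2616329 to the Hebrew calendar gives 26 Adar I 6211 AM.

26 Adar I 6211 AM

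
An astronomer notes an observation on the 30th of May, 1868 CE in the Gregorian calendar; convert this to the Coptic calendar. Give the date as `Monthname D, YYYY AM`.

Pashons 23, 1584 AM

Julian Day Number of the source date = 2403483.
Converting JDN 2403483 to the Coptic calendar gives 23 Pashons 1584 AM.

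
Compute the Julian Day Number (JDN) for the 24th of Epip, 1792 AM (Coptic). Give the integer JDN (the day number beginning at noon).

Equivalently 31 July 2076 (Gregorian).
JDN 2299161 is 15 October 1582 CE (Gregorian); the target day is +180355 days from there, so JDN = 2479516.

2479516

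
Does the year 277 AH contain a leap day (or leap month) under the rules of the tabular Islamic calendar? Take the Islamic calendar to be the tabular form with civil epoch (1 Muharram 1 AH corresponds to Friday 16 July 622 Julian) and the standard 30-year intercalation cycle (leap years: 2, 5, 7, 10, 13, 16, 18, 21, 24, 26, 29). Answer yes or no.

Year 277 AH is year 7 of its 30-year cycle; leap positions are 2, 5, 7, 10, 13, 16, 18, 21, 24, 26, 29, so it is a leap year (355 days).

yes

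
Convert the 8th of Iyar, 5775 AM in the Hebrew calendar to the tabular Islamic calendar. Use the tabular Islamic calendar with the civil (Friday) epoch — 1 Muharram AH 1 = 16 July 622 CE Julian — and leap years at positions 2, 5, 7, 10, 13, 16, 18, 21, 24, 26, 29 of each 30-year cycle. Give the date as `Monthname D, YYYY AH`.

The source date corresponds to 27 April 2015 in the Gregorian calendar (JDN 2457140).
That day falls on 8 Rajab 1436 AH in the tabular Islamic calendar.

Rajab 8, 1436 AH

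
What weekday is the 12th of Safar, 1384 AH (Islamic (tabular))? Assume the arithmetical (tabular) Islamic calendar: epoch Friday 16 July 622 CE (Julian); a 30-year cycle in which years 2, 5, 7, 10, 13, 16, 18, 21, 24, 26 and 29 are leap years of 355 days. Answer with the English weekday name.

This is JDN 2438570 (23 June 1964 Gregorian).
2438570 ≡ 1 (mod 7); counting from Monday = 0 gives Tuesday.

Tuesday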